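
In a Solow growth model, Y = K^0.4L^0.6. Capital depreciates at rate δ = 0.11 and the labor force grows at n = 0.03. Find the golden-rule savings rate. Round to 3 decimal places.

The effective depreciation rate is n + δ = 0.03 + 0.11 = 0.14.
At the golden rule MPK = n+δ, and in any Cobb-Douglas steady state s = (n+δ)·k/y = MPK·k/y = capital's share 0.4.

s_gold = 0.400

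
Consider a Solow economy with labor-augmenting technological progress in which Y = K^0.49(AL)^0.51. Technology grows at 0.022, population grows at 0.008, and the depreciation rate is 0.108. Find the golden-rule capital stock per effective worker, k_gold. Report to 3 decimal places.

k_gold ≈ 11.996

n + g + δ = 0.008 + 0.022 + 0.108 = 0.138.
Maximizing c = f(k) − (n+g+δ)·k gives f'(k) = n+g+δ, i.e. 0.49·k^(0.49−1) = 0.138, so k_gold = (0.49/0.138)^(1/0.51) ≈ 11.9965.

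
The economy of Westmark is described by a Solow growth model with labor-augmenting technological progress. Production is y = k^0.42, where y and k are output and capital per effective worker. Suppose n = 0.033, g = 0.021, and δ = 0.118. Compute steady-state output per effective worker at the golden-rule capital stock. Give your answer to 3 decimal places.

n + g + δ = 0.033 + 0.021 + 0.118 = 0.172.
Maximizing c = f(k) − (n+g+δ)·k gives f'(k) = n+g+δ, i.e. 0.42·k^(0.42−1) = 0.172, so k_gold = (0.42/0.172)^(1/0.58) ≈ 4.6611.
Output: y_gold = k_gold^0.42 = 4.6611^0.42 ≈ 1.9088.

y_gold ≈ 1.909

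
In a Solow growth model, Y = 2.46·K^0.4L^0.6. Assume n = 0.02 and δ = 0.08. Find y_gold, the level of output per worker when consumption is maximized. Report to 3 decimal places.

y_gold ≈ 11.296

n + δ = 0.02 + 0.08 = 0.1.
At the golden rule the marginal product of capital equals n+δ: 0.4·2.46·k^(0.4−1) = 0.1. Solving, k_gold = (0.4·2.46/0.1)^(1/0.6) ≈ 45.1847.
Output: y_gold = 2.46·k_gold^0.4 = 2.46·45.1847^0.4 ≈ 11.2962.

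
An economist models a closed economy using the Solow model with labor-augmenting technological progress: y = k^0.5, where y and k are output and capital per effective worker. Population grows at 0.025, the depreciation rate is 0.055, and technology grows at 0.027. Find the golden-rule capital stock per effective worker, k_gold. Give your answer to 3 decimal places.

Capital per effective worker breaks even when investment replaces (n + g + δ)·k; here n + g + δ = 0.107.
Golden rule sets MPK = n+g+δ: 0.5·k^(0.5−1) = 0.107, so k_gold = (0.5/0.107)^(1/0.5) ≈ 21.8360.

k_gold ≈ 21.836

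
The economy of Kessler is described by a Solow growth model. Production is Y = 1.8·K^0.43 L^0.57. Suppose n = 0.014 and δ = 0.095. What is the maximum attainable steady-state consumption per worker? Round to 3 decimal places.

The effective depreciation rate is n + δ = 0.014 + 0.095 = 0.109.
Maximizing c = f(k) − (n+δ)·k gives f'(k) = n+δ, i.e. 0.43·1.8·k^(0.43−1) = 0.109, so k_gold = (0.43·1.8/0.109)^(1/0.57) ≈ 31.1555.
y_gold = 1.8·31.1555^0.43 ≈ 7.8975.
c_gold = y_gold − (n+δ)·k_gold = 7.8975 − 0.109·31.1555 ≈ 4.5016.

c_gold ≈ 4.502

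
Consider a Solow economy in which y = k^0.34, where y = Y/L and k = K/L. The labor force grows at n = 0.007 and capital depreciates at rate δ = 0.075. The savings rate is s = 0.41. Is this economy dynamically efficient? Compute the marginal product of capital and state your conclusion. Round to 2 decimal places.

dynamically inefficient; MPK ≈ 0.07

Capital per worker breaks even when investment replaces (n + δ)·k; here n + δ = 0.082.
Steady-state k*: s·k^0.34 = 0.082·k gives k* = (0.41/0.082)^(1/0.66) ≈ 11.4563.
MPK = 0.34·11.4563^(-0.66) ≈ 0.0680.
MPK < n+δ = 0.082, so the economy is dynamically inefficient (over-saving).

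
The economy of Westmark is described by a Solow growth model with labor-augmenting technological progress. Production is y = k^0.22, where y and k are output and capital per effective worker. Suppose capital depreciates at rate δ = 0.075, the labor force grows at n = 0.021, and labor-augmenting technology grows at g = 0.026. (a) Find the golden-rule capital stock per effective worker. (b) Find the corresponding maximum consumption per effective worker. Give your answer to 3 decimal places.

(a) k_gold ≈ 2.130; (b) c_gold ≈ 0.921

n + g + δ = 0.021 + 0.026 + 0.075 = 0.122.
Maximizing c = f(k) − (n+g+δ)·k gives f'(k) = n+g+δ, i.e. 0.22·k^(0.22−1) = 0.122, so k_gold = (0.22/0.122)^(1/0.78) ≈ 2.1295.
y_gold = 2.1295^0.22 ≈ 1.1809; c_gold = y_gold − 0.122·k_gold ≈ 0.9211.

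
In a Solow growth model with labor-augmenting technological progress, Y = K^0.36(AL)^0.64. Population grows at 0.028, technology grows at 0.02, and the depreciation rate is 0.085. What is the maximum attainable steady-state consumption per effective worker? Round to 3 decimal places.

c_gold ≈ 1.121

The effective depreciation rate is n + g + δ = 0.028 + 0.02 + 0.085 = 0.133.
Golden rule sets MPK = n+g+δ: 0.36·k^(0.36−1) = 0.133, so k_gold = (0.36/0.133)^(1/0.64) ≈ 4.7392.
y_gold = 4.7392^0.36 ≈ 1.7509.
c_gold = y_gold − (n+g+δ)·k_gold = 1.7509 − 0.133·4.7392 ≈ 1.1206.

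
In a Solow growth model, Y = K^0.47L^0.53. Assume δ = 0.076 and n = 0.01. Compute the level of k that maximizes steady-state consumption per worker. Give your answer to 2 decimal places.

The effective depreciation rate is n + δ = 0.01 + 0.076 = 0.086.
Maximizing c = f(k) − (n+δ)·k gives f'(k) = n+δ, i.e. 0.47·k^(0.47−1) = 0.086, so k_gold = (0.47/0.086)^(1/0.53) ≈ 24.6432.

k_gold ≈ 24.64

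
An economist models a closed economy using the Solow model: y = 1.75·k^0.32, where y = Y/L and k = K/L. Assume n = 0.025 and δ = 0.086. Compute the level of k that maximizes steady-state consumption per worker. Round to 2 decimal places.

Capital per worker breaks even when investment replaces (n + δ)·k; here n + δ = 0.111.
At the golden rule the marginal product of capital equals n+δ: 0.32·1.75·k^(0.32−1) = 0.111. Solving, k_gold = (0.32·1.75/0.111)^(1/0.68) ≈ 10.8050.

k_gold ≈ 10.81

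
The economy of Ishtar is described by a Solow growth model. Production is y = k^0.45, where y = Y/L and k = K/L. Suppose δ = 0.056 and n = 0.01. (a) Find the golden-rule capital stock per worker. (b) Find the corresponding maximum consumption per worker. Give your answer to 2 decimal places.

The effective depreciation rate is n + δ = 0.01 + 0.056 = 0.066.
Maximizing c = f(k) − (n+δ)·k gives f'(k) = n+δ, i.e. 0.45·k^(0.45−1) = 0.066, so k_gold = (0.45/0.066)^(1/0.55) ≈ 32.7915.
y_gold = 32.7915^0.45 ≈ 4.8094; c_gold = y_gold − 0.066·k_gold ≈ 2.6452.

(a) k_gold ≈ 32.79; (b) c_gold ≈ 2.65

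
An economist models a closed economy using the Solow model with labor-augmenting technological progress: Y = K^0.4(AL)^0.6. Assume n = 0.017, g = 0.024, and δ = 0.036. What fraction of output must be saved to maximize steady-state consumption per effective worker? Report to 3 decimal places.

s_gold = 0.400

Break-even investment rate: n + g + δ = 0.017 + 0.024 + 0.036 = 0.077.
At the golden rule MPK = n+g+δ, and in any Cobb-Douglas steady state s = (n+g+δ)·k/y = MPK·k/y = capital's share 0.4.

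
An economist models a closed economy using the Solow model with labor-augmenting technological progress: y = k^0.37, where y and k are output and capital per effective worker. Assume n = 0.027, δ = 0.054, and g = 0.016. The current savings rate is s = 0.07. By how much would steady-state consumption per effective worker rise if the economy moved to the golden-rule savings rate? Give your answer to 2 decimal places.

n + g + δ = 0.027 + 0.016 + 0.054 = 0.097.
Current steady state (s = 0.07): k* = (0.07/0.097)^(1/0.63) ≈ 0.5958, y* = 0.5958^0.37 ≈ 0.8256, c* = (1−0.07)·0.8256 ≈ 0.7679.
Maximizing c = f(k) − (n+g+δ)·k gives f'(k) = n+g+δ, i.e. 0.37·k^(0.37−1) = 0.097, so k_gold = (0.37/0.097)^(1/0.63) ≈ 8.3735.
y_gold = 8.3735^0.37 ≈ 2.1952, c_gold = y_gold − 0.097·k_gold ≈ 1.3830.
Gain: Δc = 1.3830 − 0.7679 ≈ 0.6151.

Δc ≈ 0.62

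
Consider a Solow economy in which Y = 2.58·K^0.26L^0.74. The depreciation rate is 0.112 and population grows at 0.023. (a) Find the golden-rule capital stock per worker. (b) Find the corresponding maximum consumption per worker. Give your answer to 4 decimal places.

The effective depreciation rate is n + δ = 0.023 + 0.112 = 0.135.
Setting f'(k) = n+δ gives 0.26·2.58·k^(0.26−1) = 0.135, hence k_gold = (0.26·2.58/0.135)^(1/0.74) ≈ 8.7275.
y_gold = 2.58·8.7275^0.26 ≈ 4.5316; c_gold = y_gold − 0.135·k_gold ≈ 3.3534.

(a) k_gold ≈ 8.7275; (b) c_gold ≈ 3.3534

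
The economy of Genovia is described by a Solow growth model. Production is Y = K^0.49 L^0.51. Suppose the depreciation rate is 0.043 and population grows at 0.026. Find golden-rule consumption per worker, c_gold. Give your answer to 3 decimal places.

The effective depreciation rate is n + δ = 0.026 + 0.043 = 0.069.
Maximizing c = f(k) − (n+δ)·k gives f'(k) = n+δ, i.e. 0.49·k^(0.49−1) = 0.069, so k_gold = (0.49/0.069)^(1/0.51) ≈ 46.6990.
y_gold = 46.6990^0.49 ≈ 6.5760.
c_gold = y_gold − (n+δ)·k_gold = 6.5760 − 0.069·46.6990 ≈ 3.3538.

c_gold ≈ 3.354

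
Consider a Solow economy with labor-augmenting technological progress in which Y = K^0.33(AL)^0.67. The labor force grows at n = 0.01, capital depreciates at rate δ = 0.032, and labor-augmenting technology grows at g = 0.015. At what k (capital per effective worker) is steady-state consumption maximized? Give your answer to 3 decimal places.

k_gold ≈ 13.749

Break-even investment rate: n + g + δ = 0.01 + 0.015 + 0.032 = 0.057.
At the golden rule the marginal product of capital equals n+g+δ: 0.33·k^(0.33−1) = 0.057. Solving, k_gold = (0.33/0.057)^(1/0.67) ≈ 13.7489.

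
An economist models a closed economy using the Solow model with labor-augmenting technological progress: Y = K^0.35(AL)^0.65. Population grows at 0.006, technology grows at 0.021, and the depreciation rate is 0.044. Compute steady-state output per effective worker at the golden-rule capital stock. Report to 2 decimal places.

y_gold ≈ 2.36

The effective depreciation rate is n + g + δ = 0.006 + 0.021 + 0.044 = 0.071.
At the golden rule the marginal product of capital equals n+g+δ: 0.35·k^(0.35−1) = 0.071. Solving, k_gold = (0.35/0.071)^(1/0.65) ≈ 11.6375.
Output: y_gold = k_gold^0.35 = 11.6375^0.35 ≈ 2.3608.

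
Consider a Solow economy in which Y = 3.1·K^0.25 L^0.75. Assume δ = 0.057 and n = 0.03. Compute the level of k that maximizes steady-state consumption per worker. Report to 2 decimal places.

Capital per worker breaks even when investment replaces (n + δ)·k; here n + δ = 0.087.
Golden rule sets MPK = n+δ: 0.25·3.1·k^(0.25−1) = 0.087, so k_gold = (0.25·3.1/0.087)^(1/0.75) ≈ 18.4662.

k_gold ≈ 18.47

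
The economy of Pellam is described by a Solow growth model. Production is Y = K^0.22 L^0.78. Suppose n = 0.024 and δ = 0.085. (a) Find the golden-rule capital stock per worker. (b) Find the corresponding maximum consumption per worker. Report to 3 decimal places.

The effective depreciation rate is n + δ = 0.024 + 0.085 = 0.109.
Setting f'(k) = n+δ gives 0.22·k^(0.22−1) = 0.109, hence k_gold = (0.22/0.109)^(1/0.78) ≈ 2.4605.
y_gold = 2.4605^0.22 ≈ 1.2191; c_gold = y_gold − 0.109·k_gold ≈ 0.9509.

(a) k_gold ≈ 2.460; (b) c_gold ≈ 0.951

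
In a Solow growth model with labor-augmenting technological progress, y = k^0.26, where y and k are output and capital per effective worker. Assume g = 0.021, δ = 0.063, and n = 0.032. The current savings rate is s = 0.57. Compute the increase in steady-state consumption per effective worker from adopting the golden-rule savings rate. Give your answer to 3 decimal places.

Δc ≈ 0.230

n + g + δ = 0.032 + 0.021 + 0.063 = 0.116.
Current steady state (s = 0.57): k* = (0.57/0.116)^(1/0.74) ≈ 8.5970, y* = 8.5970^0.26 ≈ 1.7496, c* = (1−0.57)·1.7496 ≈ 0.7523.
Maximizing c = f(k) − (n+g+δ)·k gives f'(k) = n+g+δ, i.e. 0.26·k^(0.26−1) = 0.116, so k_gold = (0.26/0.116)^(1/0.74) ≈ 2.9762.
y_gold = 2.9762^0.26 ≈ 1.3279, c_gold = y_gold − 0.116·k_gold ≈ 0.9826.
Gain: Δc = 0.9826 − 0.7523 ≈ 0.2303.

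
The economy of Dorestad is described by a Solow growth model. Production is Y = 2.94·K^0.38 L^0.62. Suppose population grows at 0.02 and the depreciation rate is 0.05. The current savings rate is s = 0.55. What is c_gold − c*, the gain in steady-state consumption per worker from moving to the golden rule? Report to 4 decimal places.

Break-even investment rate: n + δ = 0.02 + 0.05 = 0.07.
Current steady state (s = 0.55): k* = (0.55·2.94/0.07)^(1/0.62) ≈ 158.2611, y* = 2.94·158.2611^0.38 ≈ 20.1423, c* = (1−0.55)·20.1423 ≈ 9.0640.
Golden rule sets MPK = n+δ: 0.38·2.94·k^(0.38−1) = 0.07, so k_gold = (0.38·2.94/0.07)^(1/0.62) ≈ 87.1717.
y_gold = 2.94·87.1717^0.38 ≈ 16.0579, c_gold = y_gold − 0.07·k_gold ≈ 9.9559.
Gain: Δc = 9.9559 − 9.0640 ≈ 0.8919.

Δc ≈ 0.8919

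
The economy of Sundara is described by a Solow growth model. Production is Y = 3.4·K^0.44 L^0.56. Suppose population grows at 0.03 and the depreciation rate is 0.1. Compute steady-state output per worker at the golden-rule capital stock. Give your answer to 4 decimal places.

The effective depreciation rate is n + δ = 0.03 + 0.1 = 0.13.
At the golden rule the marginal product of capital equals n+δ: 0.44·3.4·k^(0.44−1) = 0.13. Solving, k_gold = (0.44·3.4/0.13)^(1/0.56) ≈ 78.4552.
Output: y_gold = 3.4·k_gold^0.44 = 3.4·78.4552^0.44 ≈ 23.1800.

y_gold ≈ 23.1800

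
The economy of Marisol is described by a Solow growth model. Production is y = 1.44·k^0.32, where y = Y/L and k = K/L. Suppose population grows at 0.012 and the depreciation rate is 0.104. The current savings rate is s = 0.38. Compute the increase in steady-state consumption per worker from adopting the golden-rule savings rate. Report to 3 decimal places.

Δc ≈ 0.021

n + δ = 0.012 + 0.104 = 0.116.
Current steady state (s = 0.38): k* = (0.38·1.44/0.116)^(1/0.68) ≈ 9.7885, y* = 1.44·9.7885^0.32 ≈ 2.9881, c* = (1−0.38)·2.9881 ≈ 1.8526.
At the golden rule the marginal product of capital equals n+δ: 0.32·1.44·k^(0.32−1) = 0.116. Solving, k_gold = (0.32·1.44/0.116)^(1/0.68) ≈ 7.6026.
y_gold = 1.44·7.6026^0.32 ≈ 2.7559, c_gold = y_gold − 0.116·k_gold ≈ 1.8740.
Gain: Δc = 1.8740 − 1.8526 ≈ 0.0214.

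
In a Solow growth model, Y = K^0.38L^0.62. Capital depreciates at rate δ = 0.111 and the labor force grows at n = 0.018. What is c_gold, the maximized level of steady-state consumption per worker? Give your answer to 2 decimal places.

c_gold ≈ 1.20

Capital per worker breaks even when investment replaces (n + δ)·k; here n + δ = 0.129.
Golden rule sets MPK = n+δ: 0.38·k^(0.38−1) = 0.129, so k_gold = (0.38/0.129)^(1/0.62) ≈ 5.7117.
y_gold = 5.7117^0.38 ≈ 1.9390.
c_gold = y_gold − (n+δ)·k_gold = 1.9390 − 0.129·5.7117 ≈ 1.2022.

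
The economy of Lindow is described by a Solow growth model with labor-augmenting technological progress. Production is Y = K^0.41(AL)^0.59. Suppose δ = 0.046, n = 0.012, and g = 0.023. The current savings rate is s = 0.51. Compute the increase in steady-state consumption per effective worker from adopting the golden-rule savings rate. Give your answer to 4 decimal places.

n + g + δ = 0.012 + 0.023 + 0.046 = 0.081.
Current steady state (s = 0.51): k* = (0.51/0.081)^(1/0.59) ≈ 22.6142, y* = 22.6142^0.41 ≈ 3.5917, c* = (1−0.51)·3.5917 ≈ 1.7599.
Maximizing c = f(k) − (n+g+δ)·k gives f'(k) = n+g+δ, i.e. 0.41·k^(0.41−1) = 0.081, so k_gold = (0.41/0.081)^(1/0.59) ≈ 15.6216.
y_gold = 15.6216^0.41 ≈ 3.0862, c_gold = y_gold − 0.081·k_gold ≈ 1.8209.
Gain: Δc = 1.8209 − 1.7599 ≈ 0.0610.

Δc ≈ 0.0610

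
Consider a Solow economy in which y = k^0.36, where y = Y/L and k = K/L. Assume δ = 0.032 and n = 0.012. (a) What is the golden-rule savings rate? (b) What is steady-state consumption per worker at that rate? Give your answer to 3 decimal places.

n + δ = 0.012 + 0.032 = 0.044.
For Cobb-Douglas, s_gold equals capital's share: s_gold = 0.36.
Setting f'(k) = n+δ gives 0.36·k^(0.36−1) = 0.044, hence k_gold = (0.36/0.044)^(1/0.64) ≈ 26.6887.
y_gold = 26.6887^0.36 ≈ 3.2620; c_gold = (1−0.36)·y_gold ≈ 2.0877.

(a) s_gold = 0.360; (b) c_gold ≈ 2.088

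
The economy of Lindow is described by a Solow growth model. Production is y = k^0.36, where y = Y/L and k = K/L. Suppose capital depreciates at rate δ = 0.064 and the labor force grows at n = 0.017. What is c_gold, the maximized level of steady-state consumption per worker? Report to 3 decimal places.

Break-even investment rate: n + δ = 0.017 + 0.064 = 0.081.
Golden rule sets MPK = n+δ: 0.36·k^(0.36−1) = 0.081, so k_gold = (0.36/0.081)^(1/0.64) ≈ 10.2852.
y_gold = 10.2852^0.36 ≈ 2.3142.
c_gold = y_gold − (n+δ)·k_gold = 2.3142 − 0.081·10.2852 ≈ 1.4811.

c_gold ≈ 1.481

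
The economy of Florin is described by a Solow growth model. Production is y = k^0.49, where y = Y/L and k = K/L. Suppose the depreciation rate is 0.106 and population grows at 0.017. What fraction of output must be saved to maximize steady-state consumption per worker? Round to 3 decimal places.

s_gold = 0.490

Capital per worker breaks even when investment replaces (n + δ)·k; here n + δ = 0.123.
At the golden rule MPK = n+δ, and in any Cobb-Douglas steady state s = (n+δ)·k/y = MPK·k/y = capital's share 0.49.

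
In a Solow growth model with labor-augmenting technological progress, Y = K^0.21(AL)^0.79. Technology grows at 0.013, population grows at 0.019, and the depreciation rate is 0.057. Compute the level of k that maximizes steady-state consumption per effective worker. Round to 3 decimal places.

k_gold ≈ 2.964

Break-even investment rate: n + g + δ = 0.019 + 0.013 + 0.057 = 0.089.
Maximizing c = f(k) − (n+g+δ)·k gives f'(k) = n+g+δ, i.e. 0.21·k^(0.21−1) = 0.089, so k_gold = (0.21/0.089)^(1/0.79) ≈ 2.9644.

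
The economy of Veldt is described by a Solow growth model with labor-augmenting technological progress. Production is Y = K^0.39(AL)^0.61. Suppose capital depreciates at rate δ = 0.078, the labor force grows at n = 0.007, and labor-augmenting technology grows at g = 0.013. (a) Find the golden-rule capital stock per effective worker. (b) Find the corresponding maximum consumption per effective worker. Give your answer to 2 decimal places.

(a) k_gold ≈ 9.62; (b) c_gold ≈ 1.48

n + g + δ = 0.007 + 0.013 + 0.078 = 0.098.
Setting f'(k) = n+g+δ gives 0.39·k^(0.39−1) = 0.098, hence k_gold = (0.39/0.098)^(1/0.61) ≈ 9.6237.
y_gold = 9.6237^0.39 ≈ 2.4183; c_gold = y_gold − 0.098·k_gold ≈ 1.4751.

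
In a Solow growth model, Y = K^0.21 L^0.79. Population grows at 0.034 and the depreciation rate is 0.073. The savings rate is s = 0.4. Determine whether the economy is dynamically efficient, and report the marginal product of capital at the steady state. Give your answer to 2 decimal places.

Capital per worker breaks even when investment replaces (n + δ)·k; here n + δ = 0.107.
Steady-state k*: s·k^0.21 = 0.107·k gives k* = (0.4/0.107)^(1/0.79) ≈ 5.3077.
MPK = 0.21·5.3077^(-0.79) ≈ 0.0562.
MPK < n+δ = 0.107, so the economy is dynamically inefficient (over-saving).

dynamically inefficient; MPK ≈ 0.06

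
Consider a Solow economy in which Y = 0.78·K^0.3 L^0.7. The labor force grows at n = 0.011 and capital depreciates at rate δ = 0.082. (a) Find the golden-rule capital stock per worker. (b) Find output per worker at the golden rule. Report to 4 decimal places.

(a) k_gold ≈ 3.7366; (b) y_gold ≈ 1.1583

The effective depreciation rate is n + δ = 0.011 + 0.082 = 0.093.
Golden rule sets MPK = n+δ: 0.3·0.78·k^(0.3−1) = 0.093, so k_gold = (0.3·0.78/0.093)^(1/0.7) ≈ 3.7366.
y_gold = 0.78·3.7366^0.3 ≈ 1.1583.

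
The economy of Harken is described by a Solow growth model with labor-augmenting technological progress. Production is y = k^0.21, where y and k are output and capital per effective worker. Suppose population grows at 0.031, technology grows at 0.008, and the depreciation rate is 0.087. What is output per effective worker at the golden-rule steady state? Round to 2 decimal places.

Break-even investment rate: n + g + δ = 0.031 + 0.008 + 0.087 = 0.126.
Golden rule sets MPK = n+g+δ: 0.21·k^(0.21−1) = 0.126, so k_gold = (0.21/0.126)^(1/0.79) ≈ 1.9091.
Output: y_gold = k_gold^0.21 = 1.9091^0.21 ≈ 1.1454.

y_gold ≈ 1.15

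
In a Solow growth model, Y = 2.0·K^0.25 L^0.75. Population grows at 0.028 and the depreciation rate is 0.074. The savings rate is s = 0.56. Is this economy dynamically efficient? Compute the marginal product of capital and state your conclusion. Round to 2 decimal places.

dynamically inefficient; MPK ≈ 0.05

The effective depreciation rate is n + δ = 0.028 + 0.074 = 0.102.
Steady-state k*: s·A·k^0.25 = 0.102·k gives k* = (0.56·2.0/0.102)^(1/0.75) ≈ 24.4057.
MPK = 0.25·2.0·24.4057^(-0.75) ≈ 0.0455.
MPK < n+δ = 0.102, so the economy is dynamically inefficient (over-saving).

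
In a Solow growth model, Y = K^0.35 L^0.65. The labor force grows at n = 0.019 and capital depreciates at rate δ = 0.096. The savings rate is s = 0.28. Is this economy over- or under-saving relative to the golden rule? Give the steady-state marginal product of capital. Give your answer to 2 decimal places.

Capital per worker breaks even when investment replaces (n + δ)·k; here n + δ = 0.115.
Steady-state k*: s·k^0.35 = 0.115·k gives k* = (0.28/0.115)^(1/0.65) ≈ 3.9315.
MPK = 0.35·3.9315^(-0.65) ≈ 0.1437.
MPK > n+δ = 0.115, so the economy is dynamically efficient (under-saving).

under-saving; MPK ≈ 0.14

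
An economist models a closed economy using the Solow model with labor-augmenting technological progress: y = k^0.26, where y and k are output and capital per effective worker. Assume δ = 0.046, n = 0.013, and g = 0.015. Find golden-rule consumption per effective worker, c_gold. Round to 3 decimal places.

c_gold ≈ 1.151

The effective depreciation rate is n + g + δ = 0.013 + 0.015 + 0.046 = 0.074.
Maximizing c = f(k) − (n+g+δ)·k gives f'(k) = n+g+δ, i.e. 0.26·k^(0.26−1) = 0.074, so k_gold = (0.26/0.074)^(1/0.74) ≈ 5.4637.
y_gold = 5.4637^0.26 ≈ 1.5551.
c_gold = y_gold − (n+g+δ)·k_gold = 1.5551 − 0.074·5.4637 ≈ 1.1507.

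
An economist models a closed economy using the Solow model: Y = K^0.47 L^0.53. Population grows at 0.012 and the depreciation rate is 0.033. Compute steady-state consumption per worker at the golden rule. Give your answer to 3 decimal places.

c_gold ≈ 4.244

The effective depreciation rate is n + δ = 0.012 + 0.033 = 0.045.
Maximizing c = f(k) − (n+δ)·k gives f'(k) = n+δ, i.e. 0.47·k^(0.47−1) = 0.045, so k_gold = (0.47/0.045)^(1/0.53) ≈ 83.6421.
y_gold = 83.6421^0.47 ≈ 8.0083.
c_gold = y_gold − (n+δ)·k_gold = 8.0083 − 0.045·83.6421 ≈ 4.2444.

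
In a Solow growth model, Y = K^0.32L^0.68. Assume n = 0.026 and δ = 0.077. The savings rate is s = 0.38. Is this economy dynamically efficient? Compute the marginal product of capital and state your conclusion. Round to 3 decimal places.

dynamically inefficient; MPK ≈ 0.087

The effective depreciation rate is n + δ = 0.026 + 0.077 = 0.103.
Steady-state k*: s·k^0.32 = 0.103·k gives k* = (0.38/0.103)^(1/0.68) ≈ 6.8194.
MPK = 0.32·6.8194^(-0.68) ≈ 0.0867.
MPK < n+δ = 0.103, so the economy is dynamically inefficient (over-saving).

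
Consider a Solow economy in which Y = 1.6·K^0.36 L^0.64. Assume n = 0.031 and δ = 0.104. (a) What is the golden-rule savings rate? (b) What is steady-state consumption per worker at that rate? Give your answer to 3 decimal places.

Break-even investment rate: n + δ = 0.031 + 0.104 = 0.135.
For Cobb-Douglas, s_gold equals capital's share: s_gold = 0.36.
Setting f'(k) = n+δ gives 0.36·1.6·k^(0.36−1) = 0.135, hence k_gold = (0.36·1.6/0.135)^(1/0.64) ≈ 9.6497.
y_gold = 1.6·9.6497^0.36 ≈ 3.6186; c_gold = (1−0.36)·y_gold ≈ 2.3159.

(a) s_gold = 0.360; (b) c_gold ≈ 2.316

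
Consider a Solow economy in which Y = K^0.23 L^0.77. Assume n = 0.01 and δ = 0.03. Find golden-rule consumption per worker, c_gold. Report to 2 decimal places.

n + δ = 0.01 + 0.03 = 0.04.
Setting f'(k) = n+δ gives 0.23·k^(0.23−1) = 0.04, hence k_gold = (0.23/0.04)^(1/0.77) ≈ 9.6958.
y_gold = 9.6958^0.23 ≈ 1.6862.
c_gold = y_gold − (n+δ)·k_gold = 1.6862 − 0.04·9.6958 ≈ 1.2984.

c_gold ≈ 1.30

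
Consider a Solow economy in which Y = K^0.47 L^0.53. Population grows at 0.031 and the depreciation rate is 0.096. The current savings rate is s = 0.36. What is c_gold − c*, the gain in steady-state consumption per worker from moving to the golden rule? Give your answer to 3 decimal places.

Break-even investment rate: n + δ = 0.031 + 0.096 = 0.127.
Current steady state (s = 0.36): k* = (0.36/0.127)^(1/0.53) ≈ 7.1412, y* = 7.1412^0.47 ≈ 2.5193, c* = (1−0.36)·2.5193 ≈ 1.6123.
Maximizing c = f(k) − (n+δ)·k gives f'(k) = n+δ, i.e. 0.47·k^(0.47−1) = 0.127, so k_gold = (0.47/0.127)^(1/0.53) ≈ 11.8101.
y_gold = 11.8101^0.47 ≈ 3.1912, c_gold = y_gold − 0.127·k_gold ≈ 1.6914.
Gain: Δc = 1.6914 − 1.6123 ≈ 0.0790.

Δc ≈ 0.079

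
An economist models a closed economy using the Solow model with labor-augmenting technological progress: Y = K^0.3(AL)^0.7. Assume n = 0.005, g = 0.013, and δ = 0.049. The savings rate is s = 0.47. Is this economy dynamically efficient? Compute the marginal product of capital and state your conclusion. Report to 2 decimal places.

dynamically inefficient; MPK ≈ 0.04

Break-even investment rate: n + g + δ = 0.005 + 0.013 + 0.049 = 0.067.
Steady-state k*: s·k^0.3 = 0.067·k gives k* = (0.47/0.067)^(1/0.7) ≈ 16.1661.
MPK = 0.3·16.1661^(-0.7) ≈ 0.0428.
MPK < n+g+δ = 0.067, so the economy is dynamically inefficient (over-saving).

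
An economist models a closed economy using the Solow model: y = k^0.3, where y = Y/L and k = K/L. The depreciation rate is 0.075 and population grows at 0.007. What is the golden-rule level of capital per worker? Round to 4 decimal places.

k_gold ≈ 6.3786

Capital per worker breaks even when investment replaces (n + δ)·k; here n + δ = 0.082.
At the golden rule the marginal product of capital equals n+δ: 0.3·k^(0.3−1) = 0.082. Solving, k_gold = (0.3/0.082)^(1/0.7) ≈ 6.3786.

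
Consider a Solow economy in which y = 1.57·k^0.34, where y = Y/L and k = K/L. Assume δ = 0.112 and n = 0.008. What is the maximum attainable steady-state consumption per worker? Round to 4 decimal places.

Capital per worker breaks even when investment replaces (n + δ)·k; here n + δ = 0.12.
Golden rule sets MPK = n+δ: 0.34·1.57·k^(0.34−1) = 0.12, so k_gold = (0.34·1.57/0.12)^(1/0.66) ≈ 9.5966.
y_gold = 1.57·9.5966^0.34 ≈ 3.3870.
c_gold = y_gold − (n+δ)·k_gold = 3.3870 − 0.12·9.5966 ≈ 2.2354.

c_gold ≈ 2.2354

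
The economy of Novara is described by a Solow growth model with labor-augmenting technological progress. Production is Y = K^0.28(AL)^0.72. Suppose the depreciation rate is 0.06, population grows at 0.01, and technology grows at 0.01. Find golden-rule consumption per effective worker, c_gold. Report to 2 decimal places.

c_gold ≈ 1.17

Capital per effective worker breaks even when investment replaces (n + g + δ)·k; here n + g + δ = 0.08.
Golden rule sets MPK = n+g+δ: 0.28·k^(0.28−1) = 0.08, so k_gold = (0.28/0.08)^(1/0.72) ≈ 5.6971.
y_gold = 5.6971^0.28 ≈ 1.6277.
c_gold = y_gold − (n+g+δ)·k_gold = 1.6277 − 0.08·5.6971 ≈ 1.1720.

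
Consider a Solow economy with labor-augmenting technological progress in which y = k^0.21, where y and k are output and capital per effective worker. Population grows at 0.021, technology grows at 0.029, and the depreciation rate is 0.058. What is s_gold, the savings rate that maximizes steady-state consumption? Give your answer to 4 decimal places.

s_gold = 0.2100

Capital per effective worker breaks even when investment replaces (n + g + δ)·k; here n + g + δ = 0.108.
At the golden rule MPK = n+g+δ, and in any Cobb-Douglas steady state s = (n+g+δ)·k/y = MPK·k/y = capital's share 0.21.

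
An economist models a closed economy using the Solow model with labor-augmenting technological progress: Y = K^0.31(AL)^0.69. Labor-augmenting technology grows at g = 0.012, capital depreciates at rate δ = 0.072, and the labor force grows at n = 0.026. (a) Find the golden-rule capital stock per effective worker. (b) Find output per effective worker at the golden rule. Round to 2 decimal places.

(a) k_gold ≈ 4.49; (b) y_gold ≈ 1.59

Capital per effective worker breaks even when investment replaces (n + g + δ)·k; here n + g + δ = 0.11.
At the golden rule the marginal product of capital equals n+g+δ: 0.31·k^(0.31−1) = 0.11. Solving, k_gold = (0.31/0.11)^(1/0.69) ≈ 4.4888.
y_gold = 4.4888^0.31 ≈ 1.5928.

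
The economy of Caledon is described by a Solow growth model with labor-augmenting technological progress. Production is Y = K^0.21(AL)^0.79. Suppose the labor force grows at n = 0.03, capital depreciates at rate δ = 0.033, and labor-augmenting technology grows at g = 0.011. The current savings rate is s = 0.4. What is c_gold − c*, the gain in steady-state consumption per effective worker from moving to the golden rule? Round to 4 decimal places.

Δc ≈ 0.1028

The effective depreciation rate is n + g + δ = 0.03 + 0.011 + 0.033 = 0.074.
Current steady state (s = 0.4): k* = (0.4/0.074)^(1/0.79) ≈ 8.4651, y* = 8.4651^0.21 ≈ 1.5660, c* = (1−0.4)·1.5660 ≈ 0.9396.
Setting f'(k) = n+g+δ gives 0.21·k^(0.21−1) = 0.074, hence k_gold = (0.21/0.074)^(1/0.79) ≈ 3.7446.
y_gold = 3.7446^0.21 ≈ 1.3195, c_gold = y_gold − 0.074·k_gold ≈ 1.0424.
Gain: Δc = 1.0424 − 0.9396 ≈ 0.1028.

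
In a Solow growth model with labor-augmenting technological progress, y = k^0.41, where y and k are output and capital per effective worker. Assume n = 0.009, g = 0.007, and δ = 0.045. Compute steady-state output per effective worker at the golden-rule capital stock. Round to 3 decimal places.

y_gold ≈ 3.758

The effective depreciation rate is n + g + δ = 0.009 + 0.007 + 0.045 = 0.061.
Golden rule sets MPK = n+g+δ: 0.41·k^(0.41−1) = 0.061, so k_gold = (0.41/0.061)^(1/0.59) ≈ 25.2618.
Output: y_gold = k_gold^0.41 = 25.2618^0.41 ≈ 3.7585.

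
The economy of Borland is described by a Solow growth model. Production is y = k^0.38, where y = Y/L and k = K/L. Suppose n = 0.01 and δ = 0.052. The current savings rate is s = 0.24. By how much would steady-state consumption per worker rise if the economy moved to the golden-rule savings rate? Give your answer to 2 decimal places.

Δc ≈ 0.14

Capital per worker breaks even when investment replaces (n + δ)·k; here n + δ = 0.062.
Current steady state (s = 0.24): k* = (0.24/0.062)^(1/0.62) ≈ 8.8735, y* = 8.8735^0.38 ≈ 2.2923, c* = (1−0.24)·2.2923 ≈ 1.7422.
At the golden rule the marginal product of capital equals n+δ: 0.38·k^(0.38−1) = 0.062. Solving, k_gold = (0.38/0.062)^(1/0.62) ≈ 18.6203.
y_gold = 18.6203^0.38 ≈ 3.0381, c_gold = y_gold − 0.062·k_gold ≈ 1.8836.
Gain: Δc = 1.8836 − 1.7422 ≈ 0.1414.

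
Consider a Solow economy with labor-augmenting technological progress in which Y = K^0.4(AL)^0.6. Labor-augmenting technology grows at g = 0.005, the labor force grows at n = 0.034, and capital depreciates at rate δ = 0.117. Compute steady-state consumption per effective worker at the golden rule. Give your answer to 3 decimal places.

c_gold ≈ 1.124

Capital per effective worker breaks even when investment replaces (n + g + δ)·k; here n + g + δ = 0.156.
At the golden rule the marginal product of capital equals n+g+δ: 0.4·k^(0.4−1) = 0.156. Solving, k_gold = (0.4/0.156)^(1/0.6) ≈ 4.8035.
y_gold = 4.8035^0.4 ≈ 1.8734.
c_gold = y_gold − (n+g+δ)·k_gold = 1.8734 − 0.156·4.8035 ≈ 1.1240.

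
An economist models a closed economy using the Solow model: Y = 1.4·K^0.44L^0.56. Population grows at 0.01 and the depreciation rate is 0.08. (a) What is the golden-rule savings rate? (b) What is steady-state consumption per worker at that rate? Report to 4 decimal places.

Break-even investment rate: n + δ = 0.01 + 0.08 = 0.09.
For Cobb-Douglas, s_gold equals capital's share: s_gold = 0.44.
Golden rule sets MPK = n+δ: 0.44·1.4·k^(0.44−1) = 0.09, so k_gold = (0.44·1.4/0.09)^(1/0.56) ≈ 31.0224.
y_gold = 1.4·31.0224^0.44 ≈ 6.3455; c_gold = (1−0.44)·y_gold ≈ 3.5535.

(a) s_gold = 0.4400; (b) c_gold ≈ 3.5535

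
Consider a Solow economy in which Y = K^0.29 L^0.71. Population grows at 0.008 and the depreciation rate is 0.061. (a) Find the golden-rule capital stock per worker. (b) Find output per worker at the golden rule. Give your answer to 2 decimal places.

n + δ = 0.008 + 0.061 = 0.069.
Setting f'(k) = n+δ gives 0.29·k^(0.29−1) = 0.069, hence k_gold = (0.29/0.069)^(1/0.71) ≈ 7.5551.
y_gold = 7.5551^0.29 ≈ 1.7976.

(a) k_gold ≈ 7.56; (b) y_gold ≈ 1.80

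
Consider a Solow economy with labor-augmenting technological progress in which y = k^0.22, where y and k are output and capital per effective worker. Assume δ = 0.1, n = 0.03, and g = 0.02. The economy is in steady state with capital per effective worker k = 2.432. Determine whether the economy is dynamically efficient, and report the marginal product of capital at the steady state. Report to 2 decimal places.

The effective depreciation rate is n + g + δ = 0.03 + 0.02 + 0.1 = 0.15.
MPK = 0.22·k^(0.22−1) = 0.22·2.432^(-0.78) ≈ 0.1100.
MPK < 0.15, so the economy is dynamically inefficient (over-saving).

dynamically inefficient; MPK ≈ 0.11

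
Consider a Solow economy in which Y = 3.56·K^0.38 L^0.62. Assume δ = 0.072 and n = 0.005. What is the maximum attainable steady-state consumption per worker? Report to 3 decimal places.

Break-even investment rate: n + δ = 0.005 + 0.072 = 0.077.
Setting f'(k) = n+δ gives 0.38·3.56·k^(0.38−1) = 0.077, hence k_gold = (0.38·3.56/0.077)^(1/0.62) ≈ 101.7770.
y_gold = 3.56·101.7770^0.38 ≈ 20.6232.
c_gold = y_gold − (n+δ)·k_gold = 20.6232 − 0.077·101.7770 ≈ 12.7864.

c_gold ≈ 12.786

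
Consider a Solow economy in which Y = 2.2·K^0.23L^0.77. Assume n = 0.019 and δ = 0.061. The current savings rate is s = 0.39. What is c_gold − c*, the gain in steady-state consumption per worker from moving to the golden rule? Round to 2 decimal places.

Break-even investment rate: n + δ = 0.019 + 0.061 = 0.08.
Current steady state (s = 0.39): k* = (0.39·2.2/0.08)^(1/0.77) ≈ 21.7860, y* = 2.2·21.7860^0.23 ≈ 4.4689, c* = (1−0.39)·4.4689 ≈ 2.7260.
Setting f'(k) = n+δ gives 0.23·2.2·k^(0.23−1) = 0.08, hence k_gold = (0.23·2.2/0.08)^(1/0.77) ≈ 10.9733.
y_gold = 2.2·10.9733^0.23 ≈ 3.8168, c_gold = y_gold − 0.08·k_gold ≈ 2.9389.
Gain: Δc = 2.9389 − 2.7260 ≈ 0.2129.

Δc ≈ 0.21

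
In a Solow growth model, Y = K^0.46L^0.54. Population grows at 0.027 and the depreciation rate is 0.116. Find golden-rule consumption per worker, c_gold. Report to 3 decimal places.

n + δ = 0.027 + 0.116 = 0.143.
Setting f'(k) = n+δ gives 0.46·k^(0.46−1) = 0.143, hence k_gold = (0.46/0.143)^(1/0.54) ≈ 8.7030.
y_gold = 8.7030^0.46 ≈ 2.7055.
c_gold = y_gold − (n+δ)·k_gold = 2.7055 − 0.143·8.7030 ≈ 1.4610.

c_gold ≈ 1.461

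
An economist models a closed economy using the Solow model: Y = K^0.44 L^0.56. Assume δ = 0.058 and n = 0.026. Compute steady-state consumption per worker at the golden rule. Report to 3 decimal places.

Break-even investment rate: n + δ = 0.026 + 0.058 = 0.084.
Setting f'(k) = n+δ gives 0.44·k^(0.44−1) = 0.084, hence k_gold = (0.44/0.084)^(1/0.56) ≈ 19.2415.
y_gold = 19.2415^0.44 ≈ 3.6734.
c_gold = y_gold − (n+δ)·k_gold = 3.6734 − 0.084·19.2415 ≈ 2.0571.

c_gold ≈ 2.057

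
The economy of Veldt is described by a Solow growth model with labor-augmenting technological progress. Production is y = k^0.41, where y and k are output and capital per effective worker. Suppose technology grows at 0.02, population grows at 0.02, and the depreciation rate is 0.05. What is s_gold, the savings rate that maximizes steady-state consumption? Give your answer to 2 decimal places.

s_gold = 0.41

Break-even investment rate: n + g + δ = 0.02 + 0.02 + 0.05 = 0.09.
At the golden rule MPK = n+g+δ, and in any Cobb-Douglas steady state s = (n+g+δ)·k/y = MPK·k/y = capital's share 0.41.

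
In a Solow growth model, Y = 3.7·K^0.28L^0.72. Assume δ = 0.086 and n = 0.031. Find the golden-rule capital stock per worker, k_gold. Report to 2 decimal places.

n + δ = 0.031 + 0.086 = 0.117.
At the golden rule the marginal product of capital equals n+δ: 0.28·3.7·k^(0.28−1) = 0.117. Solving, k_gold = (0.28·3.7/0.117)^(1/0.72) ≈ 20.6785.

k_gold ≈ 20.68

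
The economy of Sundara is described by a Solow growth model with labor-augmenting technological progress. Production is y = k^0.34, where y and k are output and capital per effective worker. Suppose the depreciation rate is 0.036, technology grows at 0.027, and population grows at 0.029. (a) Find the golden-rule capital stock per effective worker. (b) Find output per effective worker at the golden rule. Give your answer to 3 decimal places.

The effective depreciation rate is n + g + δ = 0.029 + 0.027 + 0.036 = 0.092.
Golden rule sets MPK = n+g+δ: 0.34·k^(0.34−1) = 0.092, so k_gold = (0.34/0.092)^(1/0.66) ≈ 7.2467.
y_gold = 7.2467^0.34 ≈ 1.9609.

(a) k_gold ≈ 7.247; (b) y_gold ≈ 1.961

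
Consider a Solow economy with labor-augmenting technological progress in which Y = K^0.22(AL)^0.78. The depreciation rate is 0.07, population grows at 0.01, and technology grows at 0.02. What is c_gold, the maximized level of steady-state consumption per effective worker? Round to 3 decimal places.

c_gold ≈ 0.974

Capital per effective worker breaks even when investment replaces (n + g + δ)·k; here n + g + δ = 0.1.
At the golden rule the marginal product of capital equals n+g+δ: 0.22·k^(0.22−1) = 0.1. Solving, k_gold = (0.22/0.1)^(1/0.78) ≈ 2.7479.
y_gold = 2.7479^0.22 ≈ 1.2491.
c_gold = y_gold − (n+g+δ)·k_gold = 1.2491 − 0.1·2.7479 ≈ 0.9743.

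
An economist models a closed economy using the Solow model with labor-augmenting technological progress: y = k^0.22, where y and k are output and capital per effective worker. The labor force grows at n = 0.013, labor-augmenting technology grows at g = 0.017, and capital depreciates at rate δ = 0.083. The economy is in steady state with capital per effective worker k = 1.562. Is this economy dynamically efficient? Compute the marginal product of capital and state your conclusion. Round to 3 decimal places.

dynamically efficient; MPK ≈ 0.155

Capital per effective worker breaks even when investment replaces (n + g + δ)·k; here n + g + δ = 0.113.
MPK = 0.22·k^(0.22−1) = 0.22·1.562^(-0.78) ≈ 0.1554.
MPK > 0.113, so the economy is dynamically efficient (under-saving).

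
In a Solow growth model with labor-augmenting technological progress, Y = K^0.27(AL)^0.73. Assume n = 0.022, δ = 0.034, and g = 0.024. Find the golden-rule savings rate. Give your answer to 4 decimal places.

n + g + δ = 0.022 + 0.024 + 0.034 = 0.08.
At the golden rule MPK = n+g+δ, and in any Cobb-Douglas steady state s = (n+g+δ)·k/y = MPK·k/y = capital's share 0.27.

s_gold = 0.2700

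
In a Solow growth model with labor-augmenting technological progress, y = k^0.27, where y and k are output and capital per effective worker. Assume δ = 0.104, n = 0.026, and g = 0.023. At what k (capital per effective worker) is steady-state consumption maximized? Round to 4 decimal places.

Break-even investment rate: n + g + δ = 0.026 + 0.023 + 0.104 = 0.153.
Setting f'(k) = n+g+δ gives 0.27·k^(0.27−1) = 0.153, hence k_gold = (0.27/0.153)^(1/0.73) ≈ 2.1772.

k_gold ≈ 2.1772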